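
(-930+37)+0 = -893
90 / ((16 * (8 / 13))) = 9.14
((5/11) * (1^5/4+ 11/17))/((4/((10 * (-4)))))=-1525/374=-4.08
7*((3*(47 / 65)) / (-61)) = -987 / 3965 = -0.25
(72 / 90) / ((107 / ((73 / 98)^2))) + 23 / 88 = 30013257 / 113039080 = 0.27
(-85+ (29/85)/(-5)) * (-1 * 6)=216924/425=510.41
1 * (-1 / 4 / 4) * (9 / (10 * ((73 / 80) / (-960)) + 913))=-4320 / 7011767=-0.00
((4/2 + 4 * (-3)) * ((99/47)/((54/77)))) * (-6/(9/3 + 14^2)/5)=1694/9353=0.18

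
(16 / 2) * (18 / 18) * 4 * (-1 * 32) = -1024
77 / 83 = 0.93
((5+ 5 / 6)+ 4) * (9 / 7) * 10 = 885 / 7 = 126.43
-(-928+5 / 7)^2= -42133081 / 49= -859858.80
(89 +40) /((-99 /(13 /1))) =-559 /33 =-16.94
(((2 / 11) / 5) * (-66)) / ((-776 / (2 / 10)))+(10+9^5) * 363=103976322453 / 4850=21438417.00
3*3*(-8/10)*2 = -14.40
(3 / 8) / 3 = 1 / 8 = 0.12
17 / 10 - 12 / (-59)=1.90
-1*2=-2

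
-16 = -16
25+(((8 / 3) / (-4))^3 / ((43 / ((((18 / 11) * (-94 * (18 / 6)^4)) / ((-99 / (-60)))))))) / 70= 937597 / 36421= 25.74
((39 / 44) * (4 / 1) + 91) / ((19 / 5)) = 5200 / 209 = 24.88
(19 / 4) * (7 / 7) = 19 / 4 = 4.75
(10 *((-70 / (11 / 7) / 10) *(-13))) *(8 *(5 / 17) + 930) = 100964500 / 187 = 539917.11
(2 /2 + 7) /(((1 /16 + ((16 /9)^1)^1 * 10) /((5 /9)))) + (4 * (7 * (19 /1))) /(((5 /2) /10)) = 5467472 /2569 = 2128.25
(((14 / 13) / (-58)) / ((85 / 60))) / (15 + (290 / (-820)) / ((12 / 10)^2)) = -247968 / 279143995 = -0.00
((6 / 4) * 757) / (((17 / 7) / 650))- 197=5163176 / 17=303716.24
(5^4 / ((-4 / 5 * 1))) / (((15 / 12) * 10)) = -125 / 2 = -62.50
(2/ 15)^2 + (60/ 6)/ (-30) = -71/ 225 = -0.32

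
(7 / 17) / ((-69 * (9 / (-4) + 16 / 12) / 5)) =140 / 4301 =0.03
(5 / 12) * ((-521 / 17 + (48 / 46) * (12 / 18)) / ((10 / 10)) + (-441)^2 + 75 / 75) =81021.69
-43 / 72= -0.60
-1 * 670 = -670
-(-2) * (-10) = -20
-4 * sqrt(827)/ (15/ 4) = -16 * sqrt(827)/ 15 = -30.67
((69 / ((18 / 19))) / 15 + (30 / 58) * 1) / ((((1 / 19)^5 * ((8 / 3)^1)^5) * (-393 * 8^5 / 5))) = -312501026493 / 8158290378752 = -0.04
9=9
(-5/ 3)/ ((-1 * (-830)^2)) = 1/ 413340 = 0.00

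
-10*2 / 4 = -5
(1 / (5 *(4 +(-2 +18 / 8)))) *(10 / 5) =8 / 85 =0.09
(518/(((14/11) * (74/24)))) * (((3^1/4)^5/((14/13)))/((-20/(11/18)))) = -0.89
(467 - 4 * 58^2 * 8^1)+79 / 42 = -4501523 / 42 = -107179.12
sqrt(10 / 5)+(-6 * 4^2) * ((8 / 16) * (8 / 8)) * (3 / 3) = -48+sqrt(2) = -46.59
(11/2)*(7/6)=77/12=6.42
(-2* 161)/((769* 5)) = -322/3845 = -0.08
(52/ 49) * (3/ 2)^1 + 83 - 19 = 3214/ 49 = 65.59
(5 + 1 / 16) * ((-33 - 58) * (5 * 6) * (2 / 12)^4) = -1365 / 128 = -10.66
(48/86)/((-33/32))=-256/473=-0.54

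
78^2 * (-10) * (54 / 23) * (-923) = 3032387280 / 23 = 131842925.22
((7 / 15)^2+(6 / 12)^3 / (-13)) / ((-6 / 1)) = -4871 / 140400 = -0.03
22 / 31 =0.71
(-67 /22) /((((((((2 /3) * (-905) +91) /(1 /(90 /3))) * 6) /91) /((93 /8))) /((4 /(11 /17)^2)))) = 54623023 /163659760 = 0.33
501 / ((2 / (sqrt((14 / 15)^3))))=1169 * sqrt(210) / 75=225.87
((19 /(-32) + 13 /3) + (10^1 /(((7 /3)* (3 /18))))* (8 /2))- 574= -314095 /672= -467.40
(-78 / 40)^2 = 1521 / 400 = 3.80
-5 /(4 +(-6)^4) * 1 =-1 /260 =-0.00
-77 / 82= -0.94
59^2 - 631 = 2850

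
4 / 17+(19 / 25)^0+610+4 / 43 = 446881 / 731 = 611.33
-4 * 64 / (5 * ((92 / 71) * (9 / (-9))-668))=0.08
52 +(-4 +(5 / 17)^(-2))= 1489 / 25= 59.56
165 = 165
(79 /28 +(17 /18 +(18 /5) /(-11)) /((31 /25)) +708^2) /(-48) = -43074903269 /4124736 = -10443.07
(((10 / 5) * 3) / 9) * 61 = 122 / 3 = 40.67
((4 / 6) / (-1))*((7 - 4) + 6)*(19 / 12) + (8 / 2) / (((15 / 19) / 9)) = 361 / 10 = 36.10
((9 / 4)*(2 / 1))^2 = 20.25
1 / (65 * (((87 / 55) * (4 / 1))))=11 / 4524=0.00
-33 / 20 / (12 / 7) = -77 / 80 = -0.96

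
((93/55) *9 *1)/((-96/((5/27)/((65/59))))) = -1829/68640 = -0.03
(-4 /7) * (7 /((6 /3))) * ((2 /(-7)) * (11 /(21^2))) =44 /3087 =0.01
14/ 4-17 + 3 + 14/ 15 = -287/ 30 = -9.57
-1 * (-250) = 250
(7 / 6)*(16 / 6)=28 / 9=3.11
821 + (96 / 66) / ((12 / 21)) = 9059 / 11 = 823.55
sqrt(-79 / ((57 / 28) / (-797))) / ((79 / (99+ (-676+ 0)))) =-1154*sqrt(25122237) / 4503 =-1284.50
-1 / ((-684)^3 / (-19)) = -1 / 16842816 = -0.00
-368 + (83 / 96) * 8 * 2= -2125 / 6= -354.17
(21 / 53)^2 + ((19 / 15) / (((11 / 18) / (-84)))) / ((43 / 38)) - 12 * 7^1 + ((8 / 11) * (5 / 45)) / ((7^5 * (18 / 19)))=-2149808597240629 / 9043948970595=-237.71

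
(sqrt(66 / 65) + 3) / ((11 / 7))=7* sqrt(4290) / 715 + 21 / 11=2.55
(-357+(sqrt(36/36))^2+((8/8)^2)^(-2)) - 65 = -420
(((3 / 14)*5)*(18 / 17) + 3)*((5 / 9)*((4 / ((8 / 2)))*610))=500200 / 357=1401.12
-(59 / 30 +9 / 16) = -607 / 240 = -2.53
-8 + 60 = 52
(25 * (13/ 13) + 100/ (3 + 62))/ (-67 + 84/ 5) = -0.53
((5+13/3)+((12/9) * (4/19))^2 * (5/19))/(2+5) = 577436/432117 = 1.34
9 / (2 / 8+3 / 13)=18.72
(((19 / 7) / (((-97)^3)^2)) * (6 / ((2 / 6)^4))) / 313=9234 / 1825041662799439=0.00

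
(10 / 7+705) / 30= 989 / 42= 23.55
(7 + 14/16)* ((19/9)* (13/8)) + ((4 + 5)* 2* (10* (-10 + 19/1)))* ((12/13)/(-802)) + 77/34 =155495181/5671744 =27.42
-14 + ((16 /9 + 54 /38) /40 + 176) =1108627 /6840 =162.08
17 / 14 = 1.21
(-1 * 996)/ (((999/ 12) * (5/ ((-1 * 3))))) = 1328/ 185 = 7.18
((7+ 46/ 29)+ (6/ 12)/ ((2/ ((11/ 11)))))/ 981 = 1025/ 113796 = 0.01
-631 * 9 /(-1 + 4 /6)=17037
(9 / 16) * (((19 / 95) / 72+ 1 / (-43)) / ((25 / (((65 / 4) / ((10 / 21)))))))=-86541 / 5504000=-0.02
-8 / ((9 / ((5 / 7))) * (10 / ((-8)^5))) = 131072 / 63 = 2080.51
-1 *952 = -952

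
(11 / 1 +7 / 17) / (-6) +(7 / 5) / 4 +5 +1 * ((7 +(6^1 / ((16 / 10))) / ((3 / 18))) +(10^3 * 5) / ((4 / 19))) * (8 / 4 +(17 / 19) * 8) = 4220452483 / 19380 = 217773.61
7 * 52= 364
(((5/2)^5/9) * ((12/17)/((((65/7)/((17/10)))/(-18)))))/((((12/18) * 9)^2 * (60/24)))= -175/624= -0.28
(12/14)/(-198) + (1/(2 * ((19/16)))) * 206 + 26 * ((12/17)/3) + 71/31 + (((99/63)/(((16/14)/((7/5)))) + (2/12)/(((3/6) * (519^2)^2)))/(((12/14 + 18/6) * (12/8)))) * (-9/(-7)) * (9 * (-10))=19010895265978451333/335641476665035926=56.64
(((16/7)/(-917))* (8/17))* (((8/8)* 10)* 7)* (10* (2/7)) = -0.23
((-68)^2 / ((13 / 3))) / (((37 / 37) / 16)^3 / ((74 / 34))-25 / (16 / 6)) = -2102329344 / 18470179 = -113.82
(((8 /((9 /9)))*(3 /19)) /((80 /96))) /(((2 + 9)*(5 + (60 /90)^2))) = 1296 /51205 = 0.03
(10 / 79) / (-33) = -10 / 2607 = -0.00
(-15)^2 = 225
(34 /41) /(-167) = -34 /6847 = -0.00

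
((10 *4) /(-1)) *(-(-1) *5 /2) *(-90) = 9000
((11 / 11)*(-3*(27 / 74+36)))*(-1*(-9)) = -72657 / 74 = -981.85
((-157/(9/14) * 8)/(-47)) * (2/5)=16.63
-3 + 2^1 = -1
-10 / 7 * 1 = -10 / 7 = -1.43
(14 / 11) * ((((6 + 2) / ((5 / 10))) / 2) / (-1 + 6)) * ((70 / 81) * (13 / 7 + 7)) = 13888 / 891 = 15.59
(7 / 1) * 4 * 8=224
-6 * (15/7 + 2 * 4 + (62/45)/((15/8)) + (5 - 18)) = 20056/1575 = 12.73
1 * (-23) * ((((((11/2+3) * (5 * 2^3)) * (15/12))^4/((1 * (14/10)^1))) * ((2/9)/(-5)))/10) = 150076796875/63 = 2382171378.97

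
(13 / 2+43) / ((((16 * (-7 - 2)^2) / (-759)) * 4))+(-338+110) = -90335 / 384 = -235.25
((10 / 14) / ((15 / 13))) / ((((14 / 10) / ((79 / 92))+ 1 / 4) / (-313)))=-6429020 / 62391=-103.04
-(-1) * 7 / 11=7 / 11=0.64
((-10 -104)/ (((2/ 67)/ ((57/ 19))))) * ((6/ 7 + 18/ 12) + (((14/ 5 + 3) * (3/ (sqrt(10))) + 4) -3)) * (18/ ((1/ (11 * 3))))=-296037423 * sqrt(10)/ 25 -159928263/ 7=-60292995.89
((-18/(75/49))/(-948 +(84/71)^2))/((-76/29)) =-7163261/1511073800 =-0.00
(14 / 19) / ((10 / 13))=91 / 95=0.96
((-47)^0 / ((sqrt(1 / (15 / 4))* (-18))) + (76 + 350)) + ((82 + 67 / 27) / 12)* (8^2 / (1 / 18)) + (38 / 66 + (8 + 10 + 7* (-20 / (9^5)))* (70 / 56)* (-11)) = 10768486991 / 1299078-sqrt(15) / 36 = 8289.22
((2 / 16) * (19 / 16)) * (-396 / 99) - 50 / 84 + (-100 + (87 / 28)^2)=-430579 / 4704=-91.53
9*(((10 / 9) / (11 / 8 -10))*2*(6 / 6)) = -2.32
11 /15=0.73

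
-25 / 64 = -0.39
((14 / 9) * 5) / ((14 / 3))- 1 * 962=-2881 / 3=-960.33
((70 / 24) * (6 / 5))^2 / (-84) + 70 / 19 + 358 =329723 / 912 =361.54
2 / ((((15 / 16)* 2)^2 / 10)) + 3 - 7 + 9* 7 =2911 / 45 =64.69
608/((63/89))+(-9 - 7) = 53104/63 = 842.92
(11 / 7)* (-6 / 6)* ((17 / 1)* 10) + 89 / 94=-266.20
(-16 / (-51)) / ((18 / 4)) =32 / 459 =0.07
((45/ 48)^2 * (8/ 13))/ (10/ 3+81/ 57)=0.11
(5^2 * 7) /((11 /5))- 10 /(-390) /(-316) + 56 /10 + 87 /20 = 30330877 /338910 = 89.50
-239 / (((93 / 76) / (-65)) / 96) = 37781120 / 31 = 1218745.81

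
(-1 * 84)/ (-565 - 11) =7/ 48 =0.15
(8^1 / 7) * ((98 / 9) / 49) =16 / 63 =0.25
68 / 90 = 34 / 45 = 0.76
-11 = -11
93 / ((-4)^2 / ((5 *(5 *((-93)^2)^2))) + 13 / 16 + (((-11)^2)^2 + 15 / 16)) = 695688369300 / 109535385694339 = 0.01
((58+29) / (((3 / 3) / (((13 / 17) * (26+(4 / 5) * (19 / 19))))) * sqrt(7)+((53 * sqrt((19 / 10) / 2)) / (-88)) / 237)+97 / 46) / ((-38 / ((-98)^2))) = 2401 * (-726986351520 - 859788600 * sqrt(7)+4477811 * sqrt(95)) / (437 * (-46163 * sqrt(95)+8863800 * sqrt(7))) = -174185.59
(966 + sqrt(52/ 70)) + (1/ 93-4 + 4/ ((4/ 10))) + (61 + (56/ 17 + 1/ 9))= sqrt(910)/ 35 + 4915721/ 4743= 1037.28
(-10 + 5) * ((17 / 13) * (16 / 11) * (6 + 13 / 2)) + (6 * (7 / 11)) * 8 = -12632 / 143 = -88.34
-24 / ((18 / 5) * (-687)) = 20 / 2061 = 0.01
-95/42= -2.26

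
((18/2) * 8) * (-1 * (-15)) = 1080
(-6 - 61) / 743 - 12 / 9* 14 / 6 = -21407 / 6687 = -3.20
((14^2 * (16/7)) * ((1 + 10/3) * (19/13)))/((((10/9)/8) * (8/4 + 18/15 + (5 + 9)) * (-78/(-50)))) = 425600/559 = 761.36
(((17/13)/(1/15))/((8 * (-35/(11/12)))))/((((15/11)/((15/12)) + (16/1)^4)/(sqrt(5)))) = -0.00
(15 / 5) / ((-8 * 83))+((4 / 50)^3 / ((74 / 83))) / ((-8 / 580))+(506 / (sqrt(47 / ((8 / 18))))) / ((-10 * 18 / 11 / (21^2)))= -136367 * sqrt(47) / 705 - 3543371 / 76775000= -1326.12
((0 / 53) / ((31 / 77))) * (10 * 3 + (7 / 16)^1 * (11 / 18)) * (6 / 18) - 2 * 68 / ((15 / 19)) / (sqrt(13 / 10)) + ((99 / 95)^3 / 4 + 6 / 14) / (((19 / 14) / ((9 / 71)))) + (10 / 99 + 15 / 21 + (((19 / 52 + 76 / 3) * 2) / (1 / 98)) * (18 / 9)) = 209954353543015283 / 20839598529750 - 2584 * sqrt(130) / 195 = 9923.69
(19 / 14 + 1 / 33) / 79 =641 / 36498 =0.02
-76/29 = -2.62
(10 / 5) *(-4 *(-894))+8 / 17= 121592 / 17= 7152.47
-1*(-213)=213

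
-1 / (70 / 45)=-9 / 14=-0.64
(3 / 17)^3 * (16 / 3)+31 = 152447 / 4913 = 31.03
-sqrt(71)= -8.43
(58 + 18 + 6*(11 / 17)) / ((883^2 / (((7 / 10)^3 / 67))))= 232897 / 444032885500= 0.00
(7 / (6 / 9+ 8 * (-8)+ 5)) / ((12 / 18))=-9 / 50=-0.18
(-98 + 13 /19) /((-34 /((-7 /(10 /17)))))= -34.06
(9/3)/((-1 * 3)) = -1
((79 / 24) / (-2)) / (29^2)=-79 / 40368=-0.00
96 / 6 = 16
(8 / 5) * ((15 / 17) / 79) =24 / 1343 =0.02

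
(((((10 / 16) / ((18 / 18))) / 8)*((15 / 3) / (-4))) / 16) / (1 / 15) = -375 / 4096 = -0.09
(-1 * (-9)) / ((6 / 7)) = 21 / 2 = 10.50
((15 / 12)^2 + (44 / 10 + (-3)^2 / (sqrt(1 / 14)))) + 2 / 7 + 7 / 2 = 5459 / 560 + 9 * sqrt(14) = 43.42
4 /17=0.24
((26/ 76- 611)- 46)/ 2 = -24953/ 76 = -328.33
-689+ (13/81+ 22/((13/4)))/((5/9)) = -395768/585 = -676.53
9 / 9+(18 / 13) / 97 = 1279 / 1261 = 1.01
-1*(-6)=6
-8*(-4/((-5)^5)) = -32/3125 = -0.01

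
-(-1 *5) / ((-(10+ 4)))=-5 / 14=-0.36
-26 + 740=714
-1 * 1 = -1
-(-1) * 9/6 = 3/2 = 1.50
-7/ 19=-0.37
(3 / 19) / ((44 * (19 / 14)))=21 / 7942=0.00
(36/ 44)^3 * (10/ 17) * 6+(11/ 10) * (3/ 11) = 2.23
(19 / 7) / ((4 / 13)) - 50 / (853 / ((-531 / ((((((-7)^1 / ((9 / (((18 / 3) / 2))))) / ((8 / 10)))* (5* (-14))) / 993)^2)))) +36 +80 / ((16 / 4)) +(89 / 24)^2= 24031685093293 / 29491963200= 814.86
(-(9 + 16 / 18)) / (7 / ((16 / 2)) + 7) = -712 / 567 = -1.26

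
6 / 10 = 3 / 5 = 0.60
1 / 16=0.06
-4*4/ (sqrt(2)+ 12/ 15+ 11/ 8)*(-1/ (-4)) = -13920/ 4369+ 6400*sqrt(2)/ 4369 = -1.11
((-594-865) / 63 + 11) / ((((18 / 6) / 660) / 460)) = -77519200 / 63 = -1230463.49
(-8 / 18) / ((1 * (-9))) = 4 / 81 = 0.05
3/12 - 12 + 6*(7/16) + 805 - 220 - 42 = 4271/8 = 533.88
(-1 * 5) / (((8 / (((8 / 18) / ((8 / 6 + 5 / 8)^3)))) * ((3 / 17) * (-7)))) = 21760 / 726761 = 0.03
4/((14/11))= 22/7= 3.14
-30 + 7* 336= 2322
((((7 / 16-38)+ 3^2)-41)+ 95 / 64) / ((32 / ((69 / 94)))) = -300633 / 192512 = -1.56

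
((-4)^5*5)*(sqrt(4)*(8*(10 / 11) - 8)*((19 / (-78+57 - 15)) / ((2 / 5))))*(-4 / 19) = 204800 / 99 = 2068.69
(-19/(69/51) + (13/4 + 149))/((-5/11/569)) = -15916637/92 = -173006.92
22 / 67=0.33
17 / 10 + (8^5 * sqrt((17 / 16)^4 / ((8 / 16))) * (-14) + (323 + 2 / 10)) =3249 / 10 - 517888 * sqrt(2) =-732079.33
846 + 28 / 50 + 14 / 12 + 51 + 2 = 135109 / 150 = 900.73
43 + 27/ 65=2822/ 65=43.42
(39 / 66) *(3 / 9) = 13 / 66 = 0.20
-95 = -95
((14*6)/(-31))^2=7056/961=7.34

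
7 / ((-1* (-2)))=7 / 2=3.50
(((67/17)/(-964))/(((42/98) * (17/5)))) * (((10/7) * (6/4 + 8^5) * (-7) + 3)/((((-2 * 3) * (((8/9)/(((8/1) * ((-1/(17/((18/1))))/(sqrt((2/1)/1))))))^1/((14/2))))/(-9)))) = -6407414685 * sqrt(2)/139298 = -65050.85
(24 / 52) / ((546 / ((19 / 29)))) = 19 / 34307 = 0.00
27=27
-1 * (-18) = 18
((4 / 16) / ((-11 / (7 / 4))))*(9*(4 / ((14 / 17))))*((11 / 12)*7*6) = -1071 / 16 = -66.94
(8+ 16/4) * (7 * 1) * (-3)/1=-252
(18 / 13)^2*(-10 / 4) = -810 / 169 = -4.79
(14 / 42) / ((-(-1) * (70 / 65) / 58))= 377 / 21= 17.95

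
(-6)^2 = 36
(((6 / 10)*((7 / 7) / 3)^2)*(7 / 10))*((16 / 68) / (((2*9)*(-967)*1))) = -7 / 11096325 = -0.00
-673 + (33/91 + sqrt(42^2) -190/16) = -467749/728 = -642.51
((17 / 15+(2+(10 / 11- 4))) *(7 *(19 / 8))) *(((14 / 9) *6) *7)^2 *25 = 22353310 / 297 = 75263.67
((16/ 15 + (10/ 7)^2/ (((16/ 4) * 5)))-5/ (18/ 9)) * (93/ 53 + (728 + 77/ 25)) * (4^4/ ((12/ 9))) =-60808279744/ 324625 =-187318.54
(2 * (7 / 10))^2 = 49 / 25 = 1.96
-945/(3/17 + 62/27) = -86751/227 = -382.16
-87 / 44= -1.98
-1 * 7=-7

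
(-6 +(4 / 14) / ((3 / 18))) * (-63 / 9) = 30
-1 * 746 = -746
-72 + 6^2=-36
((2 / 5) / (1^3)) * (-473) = -946 / 5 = -189.20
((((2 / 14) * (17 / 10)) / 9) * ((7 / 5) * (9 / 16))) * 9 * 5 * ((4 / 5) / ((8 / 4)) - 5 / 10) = -153 / 1600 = -0.10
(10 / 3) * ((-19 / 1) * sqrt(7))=-167.56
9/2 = 4.50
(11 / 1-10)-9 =-8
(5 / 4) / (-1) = -5 / 4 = -1.25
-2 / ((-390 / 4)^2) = -8 / 38025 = -0.00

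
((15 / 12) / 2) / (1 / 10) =25 / 4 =6.25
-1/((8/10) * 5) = -1/4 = -0.25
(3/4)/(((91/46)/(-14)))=-69/13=-5.31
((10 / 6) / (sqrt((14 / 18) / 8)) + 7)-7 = 5.35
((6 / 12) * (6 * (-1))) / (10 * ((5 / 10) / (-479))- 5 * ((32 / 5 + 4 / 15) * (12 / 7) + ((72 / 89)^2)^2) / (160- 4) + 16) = -24613843886541 / 128070202509727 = -0.19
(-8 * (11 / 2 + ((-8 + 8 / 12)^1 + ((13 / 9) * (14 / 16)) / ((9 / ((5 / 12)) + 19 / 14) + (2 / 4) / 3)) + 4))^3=-80325199737523 / 14313506752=-5611.85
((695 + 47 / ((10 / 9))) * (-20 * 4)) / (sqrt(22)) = -29492 * sqrt(22) / 11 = -12575.43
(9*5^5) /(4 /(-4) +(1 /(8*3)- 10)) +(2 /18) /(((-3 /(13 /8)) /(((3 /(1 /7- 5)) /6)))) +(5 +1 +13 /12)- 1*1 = -9890876491 /3862944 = -2560.45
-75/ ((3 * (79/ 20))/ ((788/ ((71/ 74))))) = -29156000/ 5609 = -5198.07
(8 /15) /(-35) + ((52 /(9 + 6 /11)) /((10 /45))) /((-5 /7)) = -18026 /525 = -34.34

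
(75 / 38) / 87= 25 / 1102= 0.02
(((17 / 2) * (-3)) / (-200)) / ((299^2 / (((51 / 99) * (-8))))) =-289 / 49170550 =-0.00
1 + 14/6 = 10/3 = 3.33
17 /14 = 1.21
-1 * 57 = -57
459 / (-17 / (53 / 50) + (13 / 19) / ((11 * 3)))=-15253029 / 532261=-28.66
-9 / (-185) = 9 / 185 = 0.05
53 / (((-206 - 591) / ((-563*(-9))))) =-268551 / 797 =-336.95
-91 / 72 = -1.26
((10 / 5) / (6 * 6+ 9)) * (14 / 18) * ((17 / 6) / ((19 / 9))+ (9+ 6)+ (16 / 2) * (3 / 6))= 5411 / 7695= 0.70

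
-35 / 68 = -0.51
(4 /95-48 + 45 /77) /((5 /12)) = -113.70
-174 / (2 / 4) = -348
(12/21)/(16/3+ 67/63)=36/403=0.09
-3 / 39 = -1 / 13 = -0.08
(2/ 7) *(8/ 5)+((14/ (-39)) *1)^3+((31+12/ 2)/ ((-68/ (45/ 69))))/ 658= 125249446799/ 305229473640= 0.41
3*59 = 177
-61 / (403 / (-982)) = 59902 / 403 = 148.64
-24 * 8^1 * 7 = -1344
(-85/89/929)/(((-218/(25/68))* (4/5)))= 625/288391328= 0.00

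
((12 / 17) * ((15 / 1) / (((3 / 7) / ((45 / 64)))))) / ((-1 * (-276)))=1575 / 25024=0.06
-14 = -14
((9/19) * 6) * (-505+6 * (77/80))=-28377/20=-1418.85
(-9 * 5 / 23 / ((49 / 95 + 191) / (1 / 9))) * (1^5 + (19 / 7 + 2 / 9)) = -58900 / 13181553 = -0.00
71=71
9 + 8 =17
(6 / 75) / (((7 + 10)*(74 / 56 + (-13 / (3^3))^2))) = 40824 / 13474625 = 0.00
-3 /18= -1 /6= -0.17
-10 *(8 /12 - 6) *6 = 320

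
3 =3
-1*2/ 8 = -1/ 4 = -0.25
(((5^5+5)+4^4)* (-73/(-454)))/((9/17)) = 2101013/2043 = 1028.40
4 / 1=4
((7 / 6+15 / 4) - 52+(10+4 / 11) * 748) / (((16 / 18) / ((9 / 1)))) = 2496393 / 32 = 78012.28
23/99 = 0.23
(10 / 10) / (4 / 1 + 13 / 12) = 12 / 61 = 0.20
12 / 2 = 6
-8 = -8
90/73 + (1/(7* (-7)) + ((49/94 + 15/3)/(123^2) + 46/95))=273371021389/161086582230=1.70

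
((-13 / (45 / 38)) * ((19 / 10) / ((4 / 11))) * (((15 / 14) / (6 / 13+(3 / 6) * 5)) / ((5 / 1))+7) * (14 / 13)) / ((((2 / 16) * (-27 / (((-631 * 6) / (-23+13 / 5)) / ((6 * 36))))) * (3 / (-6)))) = -868339292 / 3903795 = -222.43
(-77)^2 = 5929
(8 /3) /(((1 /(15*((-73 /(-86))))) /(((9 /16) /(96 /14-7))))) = -22995 /172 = -133.69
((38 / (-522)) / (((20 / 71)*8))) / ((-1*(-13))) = -1349 / 542880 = -0.00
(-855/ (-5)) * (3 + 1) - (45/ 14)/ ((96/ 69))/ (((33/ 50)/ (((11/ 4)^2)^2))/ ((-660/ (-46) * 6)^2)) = -122241719637/ 82432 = -1482940.12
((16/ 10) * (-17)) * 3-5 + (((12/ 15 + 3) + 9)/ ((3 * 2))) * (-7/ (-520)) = -84407/ 975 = -86.57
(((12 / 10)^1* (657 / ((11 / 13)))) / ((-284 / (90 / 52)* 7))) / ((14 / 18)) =-159651 / 153076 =-1.04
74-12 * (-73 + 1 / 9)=2846 / 3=948.67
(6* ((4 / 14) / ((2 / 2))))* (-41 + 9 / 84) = -3435 / 49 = -70.10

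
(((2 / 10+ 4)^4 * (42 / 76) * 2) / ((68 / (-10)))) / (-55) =4084101 / 4441250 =0.92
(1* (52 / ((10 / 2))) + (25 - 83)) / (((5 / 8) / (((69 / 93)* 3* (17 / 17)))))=-131376 / 775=-169.52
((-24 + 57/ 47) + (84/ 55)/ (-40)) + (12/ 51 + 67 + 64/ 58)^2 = 29198500081037/ 6282816650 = 4647.36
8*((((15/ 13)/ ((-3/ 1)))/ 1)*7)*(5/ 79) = -1400/ 1027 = -1.36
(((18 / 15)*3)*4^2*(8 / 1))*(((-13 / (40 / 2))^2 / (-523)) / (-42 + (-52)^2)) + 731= 63607313207 / 87014125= 731.00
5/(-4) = -5/4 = -1.25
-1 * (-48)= 48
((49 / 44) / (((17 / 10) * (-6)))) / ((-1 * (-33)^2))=245 / 2443716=0.00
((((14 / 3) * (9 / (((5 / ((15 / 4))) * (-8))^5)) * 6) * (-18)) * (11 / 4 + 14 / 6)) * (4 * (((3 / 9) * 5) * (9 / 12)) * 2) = 14007735 / 8388608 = 1.67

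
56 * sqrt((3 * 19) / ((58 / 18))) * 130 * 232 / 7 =24960 * sqrt(1653) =1014801.28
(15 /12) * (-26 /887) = -65 /1774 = -0.04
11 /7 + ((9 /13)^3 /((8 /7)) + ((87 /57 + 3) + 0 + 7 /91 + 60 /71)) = 1213254701 /165970168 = 7.31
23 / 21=1.10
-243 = -243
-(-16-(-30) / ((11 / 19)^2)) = -8894 / 121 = -73.50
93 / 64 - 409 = -26083 / 64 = -407.55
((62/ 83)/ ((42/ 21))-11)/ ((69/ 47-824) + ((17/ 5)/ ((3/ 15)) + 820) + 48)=-20727/ 121844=-0.17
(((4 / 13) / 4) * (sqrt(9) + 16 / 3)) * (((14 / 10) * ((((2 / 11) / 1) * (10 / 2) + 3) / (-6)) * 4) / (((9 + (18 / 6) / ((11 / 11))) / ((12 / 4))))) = -1505 / 2574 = -0.58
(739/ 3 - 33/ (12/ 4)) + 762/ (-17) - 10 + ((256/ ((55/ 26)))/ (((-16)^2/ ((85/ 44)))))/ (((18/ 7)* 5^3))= 1670915299/ 9256500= 180.51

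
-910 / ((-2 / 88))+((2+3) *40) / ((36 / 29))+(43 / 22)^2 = 40204.93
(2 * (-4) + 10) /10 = 1 /5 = 0.20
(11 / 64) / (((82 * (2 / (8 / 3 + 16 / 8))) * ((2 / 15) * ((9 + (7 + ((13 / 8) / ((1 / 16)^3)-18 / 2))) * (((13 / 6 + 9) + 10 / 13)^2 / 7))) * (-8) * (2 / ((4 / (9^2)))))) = -9295 / 11133697736448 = -0.00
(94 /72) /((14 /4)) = 47 /126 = 0.37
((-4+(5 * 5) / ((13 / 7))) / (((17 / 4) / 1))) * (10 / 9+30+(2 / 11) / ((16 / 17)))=1016513 / 14586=69.69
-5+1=-4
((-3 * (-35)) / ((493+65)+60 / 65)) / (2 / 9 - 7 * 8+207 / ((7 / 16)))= 4095 / 9097724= 0.00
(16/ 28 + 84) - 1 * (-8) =648/ 7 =92.57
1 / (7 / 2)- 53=-369 / 7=-52.71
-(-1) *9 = 9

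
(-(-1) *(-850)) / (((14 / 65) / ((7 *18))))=-497250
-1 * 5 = -5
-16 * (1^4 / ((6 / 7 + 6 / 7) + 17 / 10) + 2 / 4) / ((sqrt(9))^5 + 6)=-0.05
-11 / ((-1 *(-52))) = -0.21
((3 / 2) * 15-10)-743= -1461 / 2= -730.50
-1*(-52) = 52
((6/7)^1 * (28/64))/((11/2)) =3/44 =0.07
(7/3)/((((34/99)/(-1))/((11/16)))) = -2541/544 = -4.67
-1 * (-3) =3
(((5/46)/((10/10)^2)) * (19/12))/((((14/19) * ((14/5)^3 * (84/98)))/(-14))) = -225625/1298304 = -0.17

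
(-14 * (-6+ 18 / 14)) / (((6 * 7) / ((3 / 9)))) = 0.52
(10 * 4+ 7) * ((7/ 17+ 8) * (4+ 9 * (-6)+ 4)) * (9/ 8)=-1391247/ 68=-20459.51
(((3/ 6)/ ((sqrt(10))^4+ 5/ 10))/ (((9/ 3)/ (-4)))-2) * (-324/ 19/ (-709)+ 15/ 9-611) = 1222.66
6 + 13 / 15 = 103 / 15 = 6.87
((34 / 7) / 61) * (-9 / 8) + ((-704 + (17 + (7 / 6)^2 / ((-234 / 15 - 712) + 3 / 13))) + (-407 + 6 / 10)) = -1093.49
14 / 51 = 0.27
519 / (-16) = -519 / 16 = -32.44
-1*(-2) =2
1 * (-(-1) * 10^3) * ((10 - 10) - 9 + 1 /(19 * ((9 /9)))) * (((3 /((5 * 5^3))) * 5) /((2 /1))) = -2040 /19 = -107.37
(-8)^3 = -512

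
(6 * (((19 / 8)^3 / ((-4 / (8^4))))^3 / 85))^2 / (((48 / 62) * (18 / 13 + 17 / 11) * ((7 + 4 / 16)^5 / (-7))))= -317637506540616129184293428035584 / 62092888588975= -5115521499462254904.92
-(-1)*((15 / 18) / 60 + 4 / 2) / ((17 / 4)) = 145 / 306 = 0.47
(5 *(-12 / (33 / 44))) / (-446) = 40 / 223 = 0.18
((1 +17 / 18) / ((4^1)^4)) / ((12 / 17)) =0.01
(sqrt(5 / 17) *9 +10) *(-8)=-80 -72 *sqrt(85) / 17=-119.05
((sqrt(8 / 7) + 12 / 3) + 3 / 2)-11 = -11 / 2 + 2 * sqrt(14) / 7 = -4.43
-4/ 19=-0.21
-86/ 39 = -2.21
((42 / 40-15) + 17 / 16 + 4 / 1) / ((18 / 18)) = -8.89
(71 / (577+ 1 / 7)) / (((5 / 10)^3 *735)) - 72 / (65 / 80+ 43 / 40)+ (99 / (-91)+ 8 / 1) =-3250906702 / 104088075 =-31.23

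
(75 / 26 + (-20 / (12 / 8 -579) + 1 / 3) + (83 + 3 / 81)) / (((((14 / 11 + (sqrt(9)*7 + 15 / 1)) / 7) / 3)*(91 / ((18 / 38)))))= 4664299 / 18431140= 0.25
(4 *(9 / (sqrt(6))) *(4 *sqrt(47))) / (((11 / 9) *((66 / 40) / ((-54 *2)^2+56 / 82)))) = 688682880 *sqrt(282) / 4961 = 2331173.59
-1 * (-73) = 73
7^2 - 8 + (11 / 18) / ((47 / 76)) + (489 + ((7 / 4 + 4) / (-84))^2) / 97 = 8068576693 / 171564288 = 47.03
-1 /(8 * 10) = -1 /80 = -0.01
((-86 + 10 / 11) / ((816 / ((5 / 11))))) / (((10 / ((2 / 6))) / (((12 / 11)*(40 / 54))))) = -260 / 203643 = -0.00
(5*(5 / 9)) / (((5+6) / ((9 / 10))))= 5 / 22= 0.23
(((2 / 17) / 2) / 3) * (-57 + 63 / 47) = -872 / 799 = -1.09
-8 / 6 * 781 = -3124 / 3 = -1041.33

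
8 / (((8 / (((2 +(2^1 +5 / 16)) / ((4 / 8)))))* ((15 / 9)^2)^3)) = 50301 / 125000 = 0.40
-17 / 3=-5.67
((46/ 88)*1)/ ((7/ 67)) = 1541/ 308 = 5.00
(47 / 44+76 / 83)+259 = 953113 / 3652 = 260.98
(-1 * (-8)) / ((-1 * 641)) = -8 / 641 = -0.01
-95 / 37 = -2.57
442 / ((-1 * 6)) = -221 / 3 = -73.67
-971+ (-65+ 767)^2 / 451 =54883 / 451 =121.69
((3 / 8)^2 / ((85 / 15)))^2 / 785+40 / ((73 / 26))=966408654817 / 67834449920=14.25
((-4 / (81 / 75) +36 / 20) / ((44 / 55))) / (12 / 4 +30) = -257 / 3564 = -0.07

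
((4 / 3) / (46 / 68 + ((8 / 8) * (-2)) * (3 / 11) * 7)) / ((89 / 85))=-25432 / 62745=-0.41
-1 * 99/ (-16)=99/ 16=6.19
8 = 8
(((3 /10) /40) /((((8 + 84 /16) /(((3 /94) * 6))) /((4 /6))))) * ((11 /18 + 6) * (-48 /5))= -1428 /311375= -0.00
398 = 398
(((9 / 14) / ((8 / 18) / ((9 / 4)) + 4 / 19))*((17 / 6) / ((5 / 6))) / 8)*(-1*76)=-4473873 / 87920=-50.89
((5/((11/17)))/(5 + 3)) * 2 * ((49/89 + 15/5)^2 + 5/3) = 28829705/1045572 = 27.57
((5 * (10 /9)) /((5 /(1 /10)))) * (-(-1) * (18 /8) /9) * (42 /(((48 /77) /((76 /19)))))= 539 /72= 7.49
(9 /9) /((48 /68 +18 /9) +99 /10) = 170 /2143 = 0.08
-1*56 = -56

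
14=14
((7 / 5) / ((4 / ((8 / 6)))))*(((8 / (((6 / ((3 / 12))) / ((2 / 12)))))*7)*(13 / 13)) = 49 / 270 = 0.18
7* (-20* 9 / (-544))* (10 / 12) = 525 / 272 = 1.93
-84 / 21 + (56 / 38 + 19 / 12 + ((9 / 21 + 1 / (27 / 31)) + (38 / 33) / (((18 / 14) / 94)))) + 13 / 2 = 14429287 / 158004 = 91.32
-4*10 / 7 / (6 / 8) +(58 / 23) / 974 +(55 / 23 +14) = 2064028 / 235221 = 8.77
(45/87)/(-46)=-15/1334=-0.01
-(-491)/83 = 491/83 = 5.92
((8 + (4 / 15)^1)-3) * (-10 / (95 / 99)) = -54.88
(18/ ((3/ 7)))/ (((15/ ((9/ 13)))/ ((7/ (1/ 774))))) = 682668/ 65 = 10502.58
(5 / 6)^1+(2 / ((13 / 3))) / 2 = 83 / 78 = 1.06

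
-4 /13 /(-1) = 4 /13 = 0.31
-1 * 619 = -619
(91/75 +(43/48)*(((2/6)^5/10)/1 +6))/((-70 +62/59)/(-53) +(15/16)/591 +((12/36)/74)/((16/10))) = 87581667851293/17351352743400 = 5.05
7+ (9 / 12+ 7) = 59 / 4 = 14.75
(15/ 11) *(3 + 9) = 180/ 11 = 16.36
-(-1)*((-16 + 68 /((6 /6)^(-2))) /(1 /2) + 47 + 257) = 408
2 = 2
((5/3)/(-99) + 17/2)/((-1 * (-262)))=5039/155628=0.03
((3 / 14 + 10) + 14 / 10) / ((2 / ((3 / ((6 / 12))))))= 2439 / 70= 34.84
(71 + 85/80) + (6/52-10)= 62.18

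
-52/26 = -2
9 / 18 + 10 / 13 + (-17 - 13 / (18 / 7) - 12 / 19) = -47612 / 2223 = -21.42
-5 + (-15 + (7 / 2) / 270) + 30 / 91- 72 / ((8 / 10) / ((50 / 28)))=-1266209 / 7020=-180.37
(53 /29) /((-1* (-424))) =1 /232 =0.00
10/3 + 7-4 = 19/3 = 6.33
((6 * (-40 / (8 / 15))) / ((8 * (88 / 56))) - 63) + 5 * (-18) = -8307 / 44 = -188.80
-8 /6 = -4 /3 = -1.33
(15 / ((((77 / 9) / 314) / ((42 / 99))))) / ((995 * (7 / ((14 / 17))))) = 0.03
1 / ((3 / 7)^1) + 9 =34 / 3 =11.33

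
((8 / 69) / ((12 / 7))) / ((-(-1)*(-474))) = -7 / 49059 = -0.00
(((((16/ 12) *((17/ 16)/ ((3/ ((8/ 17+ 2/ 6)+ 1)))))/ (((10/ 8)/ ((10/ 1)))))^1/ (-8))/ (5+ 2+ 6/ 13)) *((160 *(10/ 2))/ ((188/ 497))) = -29720600/ 123093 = -241.45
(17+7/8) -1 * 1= 135/8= 16.88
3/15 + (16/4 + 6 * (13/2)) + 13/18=3953/90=43.92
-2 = -2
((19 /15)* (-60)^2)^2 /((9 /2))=4620800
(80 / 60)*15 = 20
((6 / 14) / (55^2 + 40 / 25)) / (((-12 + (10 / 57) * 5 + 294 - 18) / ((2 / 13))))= 855 / 10395750547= 0.00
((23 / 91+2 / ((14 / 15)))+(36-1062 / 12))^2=2510.45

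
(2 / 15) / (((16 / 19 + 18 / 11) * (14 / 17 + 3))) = 3553 / 252525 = 0.01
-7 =-7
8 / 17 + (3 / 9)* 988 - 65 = 13505 / 51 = 264.80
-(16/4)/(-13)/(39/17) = 68/507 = 0.13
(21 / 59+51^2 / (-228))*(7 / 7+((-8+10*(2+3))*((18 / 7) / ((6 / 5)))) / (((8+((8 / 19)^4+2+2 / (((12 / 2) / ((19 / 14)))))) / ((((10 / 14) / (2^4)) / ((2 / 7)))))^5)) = -16165507661322510623797967893554020597784314092041 / 1462681993583500521512924204824130064662388539392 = -11.05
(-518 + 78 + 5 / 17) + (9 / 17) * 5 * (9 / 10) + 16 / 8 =-14801 / 34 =-435.32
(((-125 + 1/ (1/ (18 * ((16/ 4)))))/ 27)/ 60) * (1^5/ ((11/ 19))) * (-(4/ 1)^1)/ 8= 1007/ 35640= 0.03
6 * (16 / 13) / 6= 16 / 13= 1.23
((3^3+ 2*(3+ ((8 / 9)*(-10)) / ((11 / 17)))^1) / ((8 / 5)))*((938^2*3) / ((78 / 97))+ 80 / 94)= 2742664725365 / 241956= 11335386.29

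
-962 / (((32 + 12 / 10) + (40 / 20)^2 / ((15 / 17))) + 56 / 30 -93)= 4810 / 267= 18.01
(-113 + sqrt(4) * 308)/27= 503/27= 18.63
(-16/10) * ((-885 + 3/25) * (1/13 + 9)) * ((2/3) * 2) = 27844224/1625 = 17134.91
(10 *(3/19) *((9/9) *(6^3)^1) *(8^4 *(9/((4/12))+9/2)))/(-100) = -41803776/95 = -440039.75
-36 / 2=-18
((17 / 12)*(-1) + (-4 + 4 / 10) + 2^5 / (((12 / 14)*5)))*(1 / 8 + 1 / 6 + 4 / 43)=19453 / 20640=0.94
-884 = -884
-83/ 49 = -1.69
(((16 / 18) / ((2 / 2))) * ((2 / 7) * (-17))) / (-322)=136 / 10143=0.01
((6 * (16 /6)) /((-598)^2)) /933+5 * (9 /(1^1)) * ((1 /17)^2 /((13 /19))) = 5485887211 /24105817437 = 0.23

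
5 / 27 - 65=-1750 / 27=-64.81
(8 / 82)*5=20 / 41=0.49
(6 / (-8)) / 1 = -3 / 4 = -0.75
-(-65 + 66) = -1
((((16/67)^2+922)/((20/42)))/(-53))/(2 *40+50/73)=-3172630881/7006655650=-0.45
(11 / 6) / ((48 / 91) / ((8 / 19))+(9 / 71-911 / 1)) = -6461 / 3205668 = -0.00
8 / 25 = 0.32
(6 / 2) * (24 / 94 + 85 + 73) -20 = 21374 / 47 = 454.77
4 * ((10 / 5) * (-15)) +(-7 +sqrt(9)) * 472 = -2008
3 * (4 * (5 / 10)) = 6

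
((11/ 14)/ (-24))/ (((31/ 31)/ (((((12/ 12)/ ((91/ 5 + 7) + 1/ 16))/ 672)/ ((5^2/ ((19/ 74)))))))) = -209/ 10552530240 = -0.00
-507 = -507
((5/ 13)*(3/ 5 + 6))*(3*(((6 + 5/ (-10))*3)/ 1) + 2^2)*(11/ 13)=38841/ 338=114.91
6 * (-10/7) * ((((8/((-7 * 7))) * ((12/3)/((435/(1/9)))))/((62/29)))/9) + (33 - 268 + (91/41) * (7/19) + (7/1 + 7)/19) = -156625890286/670931667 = -233.45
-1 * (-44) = 44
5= 5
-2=-2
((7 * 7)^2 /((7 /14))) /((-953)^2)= 4802 /908209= 0.01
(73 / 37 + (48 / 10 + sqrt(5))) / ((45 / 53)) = 10.61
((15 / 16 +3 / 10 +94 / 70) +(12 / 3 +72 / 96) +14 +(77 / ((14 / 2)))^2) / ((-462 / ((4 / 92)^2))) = -15941 / 27372576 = -0.00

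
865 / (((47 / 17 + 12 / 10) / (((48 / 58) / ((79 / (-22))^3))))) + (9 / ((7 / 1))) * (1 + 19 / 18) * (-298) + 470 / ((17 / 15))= -216036284727737 / 573397947493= -376.77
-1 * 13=-13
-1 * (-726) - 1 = 725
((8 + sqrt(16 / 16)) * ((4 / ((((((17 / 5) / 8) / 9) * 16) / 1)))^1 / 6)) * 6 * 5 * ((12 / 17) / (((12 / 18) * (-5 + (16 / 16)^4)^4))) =0.99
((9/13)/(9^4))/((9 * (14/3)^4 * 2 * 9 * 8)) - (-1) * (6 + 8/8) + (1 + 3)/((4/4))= 64076044033/5825094912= 11.00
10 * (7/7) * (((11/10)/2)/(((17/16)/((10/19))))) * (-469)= -412720/323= -1277.77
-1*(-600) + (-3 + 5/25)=2986/5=597.20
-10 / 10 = -1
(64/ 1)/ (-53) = -64/ 53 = -1.21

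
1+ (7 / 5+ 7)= 47 / 5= 9.40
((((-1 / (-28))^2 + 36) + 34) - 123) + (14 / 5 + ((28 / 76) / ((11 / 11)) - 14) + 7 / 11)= -51773531 / 819280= -63.19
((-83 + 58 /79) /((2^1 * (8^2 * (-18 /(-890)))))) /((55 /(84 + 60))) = -83.20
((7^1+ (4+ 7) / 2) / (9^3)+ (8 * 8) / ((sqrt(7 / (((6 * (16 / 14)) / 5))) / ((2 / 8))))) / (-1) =-64 * sqrt(15) / 35 - 25 / 1458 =-7.10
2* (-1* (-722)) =1444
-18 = -18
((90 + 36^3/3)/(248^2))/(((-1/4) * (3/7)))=-18249/7688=-2.37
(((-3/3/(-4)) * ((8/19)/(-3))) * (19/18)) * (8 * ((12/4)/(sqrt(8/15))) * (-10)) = 20 * sqrt(30)/9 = 12.17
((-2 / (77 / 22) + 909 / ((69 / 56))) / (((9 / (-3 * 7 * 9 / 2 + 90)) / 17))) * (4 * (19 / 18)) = -26456.13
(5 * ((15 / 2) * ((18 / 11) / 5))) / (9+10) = 135 / 209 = 0.65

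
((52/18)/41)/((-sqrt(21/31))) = -26 * sqrt(651)/7749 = -0.09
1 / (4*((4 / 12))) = 3 / 4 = 0.75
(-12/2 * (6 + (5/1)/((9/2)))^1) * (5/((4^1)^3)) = -10/3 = -3.33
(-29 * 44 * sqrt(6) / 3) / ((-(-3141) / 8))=-10208 * sqrt(6) / 9423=-2.65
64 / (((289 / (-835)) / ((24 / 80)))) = -16032 / 289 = -55.47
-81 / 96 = -27 / 32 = -0.84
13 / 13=1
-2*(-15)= 30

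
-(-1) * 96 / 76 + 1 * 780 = 14844 / 19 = 781.26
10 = 10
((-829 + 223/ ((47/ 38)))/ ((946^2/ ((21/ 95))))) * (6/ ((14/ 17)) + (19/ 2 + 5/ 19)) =-82960569/ 30368079544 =-0.00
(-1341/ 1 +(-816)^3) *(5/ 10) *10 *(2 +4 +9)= -40750487775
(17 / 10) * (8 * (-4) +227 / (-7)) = -7667 / 70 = -109.53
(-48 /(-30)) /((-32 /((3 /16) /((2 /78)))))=-117 /320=-0.37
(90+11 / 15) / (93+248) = 1361 / 5115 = 0.27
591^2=349281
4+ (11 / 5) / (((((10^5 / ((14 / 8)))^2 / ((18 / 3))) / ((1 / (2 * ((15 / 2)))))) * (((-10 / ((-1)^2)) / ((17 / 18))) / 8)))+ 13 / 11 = 2564999999899207 / 495000000000000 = 5.18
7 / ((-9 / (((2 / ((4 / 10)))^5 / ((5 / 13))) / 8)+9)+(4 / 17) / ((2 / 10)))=966875 / 1404401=0.69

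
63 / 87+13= 398 / 29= 13.72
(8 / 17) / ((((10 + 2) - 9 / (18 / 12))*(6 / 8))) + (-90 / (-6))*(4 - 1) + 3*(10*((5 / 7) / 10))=50602 / 1071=47.25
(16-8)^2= 64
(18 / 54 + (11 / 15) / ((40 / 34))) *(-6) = -287 / 50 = -5.74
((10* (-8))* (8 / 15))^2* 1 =16384 / 9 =1820.44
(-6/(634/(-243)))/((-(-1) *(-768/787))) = -191241/81152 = -2.36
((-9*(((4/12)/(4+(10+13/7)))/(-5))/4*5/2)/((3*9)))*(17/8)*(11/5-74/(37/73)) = -85561/319680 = -0.27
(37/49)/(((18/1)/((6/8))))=37/1176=0.03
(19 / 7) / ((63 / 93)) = 589 / 147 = 4.01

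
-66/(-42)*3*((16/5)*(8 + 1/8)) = 858/7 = 122.57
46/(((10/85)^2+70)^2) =1920983/204707378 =0.01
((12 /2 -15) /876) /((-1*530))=3 /154760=0.00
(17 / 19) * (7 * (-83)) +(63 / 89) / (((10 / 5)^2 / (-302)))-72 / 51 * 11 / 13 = -429379361 / 747422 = -574.48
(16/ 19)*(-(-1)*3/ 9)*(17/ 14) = 136/ 399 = 0.34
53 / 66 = 0.80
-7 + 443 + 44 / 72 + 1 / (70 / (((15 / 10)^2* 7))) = 157261 / 360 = 436.84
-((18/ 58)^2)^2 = -6561/ 707281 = -0.01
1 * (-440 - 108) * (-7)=3836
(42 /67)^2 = 0.39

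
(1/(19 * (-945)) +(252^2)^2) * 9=72408170177279/1995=36294822144.00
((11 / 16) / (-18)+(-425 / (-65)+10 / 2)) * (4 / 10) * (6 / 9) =43057 / 14040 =3.07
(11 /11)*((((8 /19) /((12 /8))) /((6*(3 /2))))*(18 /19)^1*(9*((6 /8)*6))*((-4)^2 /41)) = 6912 /14801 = 0.47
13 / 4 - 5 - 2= -15 / 4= -3.75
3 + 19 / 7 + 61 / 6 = 667 / 42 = 15.88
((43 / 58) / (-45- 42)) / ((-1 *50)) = 0.00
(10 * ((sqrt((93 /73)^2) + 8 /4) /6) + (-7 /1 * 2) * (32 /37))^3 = -156564673565273 /532031708727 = -294.28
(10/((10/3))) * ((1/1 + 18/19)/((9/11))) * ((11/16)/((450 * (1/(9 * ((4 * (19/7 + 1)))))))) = 58201/39900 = 1.46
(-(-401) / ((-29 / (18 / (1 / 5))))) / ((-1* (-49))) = -36090 / 1421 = -25.40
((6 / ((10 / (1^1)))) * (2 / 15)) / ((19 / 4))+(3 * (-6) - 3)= -9967 / 475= -20.98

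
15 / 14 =1.07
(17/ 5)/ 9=17/ 45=0.38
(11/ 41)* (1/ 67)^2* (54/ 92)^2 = 8019/ 389447684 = 0.00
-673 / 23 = -29.26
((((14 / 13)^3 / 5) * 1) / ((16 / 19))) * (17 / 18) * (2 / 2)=110789 / 395460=0.28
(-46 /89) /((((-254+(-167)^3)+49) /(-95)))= -0.00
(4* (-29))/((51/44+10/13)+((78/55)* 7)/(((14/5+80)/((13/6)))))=-13734864/259079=-53.01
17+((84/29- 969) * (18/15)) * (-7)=1179179/145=8132.27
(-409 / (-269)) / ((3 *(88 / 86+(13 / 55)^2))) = 53200675 / 113276169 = 0.47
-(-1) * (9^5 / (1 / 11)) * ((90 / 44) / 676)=2657205 / 1352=1965.39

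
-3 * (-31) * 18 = 1674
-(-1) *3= 3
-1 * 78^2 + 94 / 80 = -243313 / 40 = -6082.82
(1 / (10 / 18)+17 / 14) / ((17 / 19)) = 4009 / 1190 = 3.37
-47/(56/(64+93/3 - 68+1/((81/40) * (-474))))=-24360053/1075032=-22.66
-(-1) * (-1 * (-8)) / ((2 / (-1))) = -4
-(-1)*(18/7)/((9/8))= 16/7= 2.29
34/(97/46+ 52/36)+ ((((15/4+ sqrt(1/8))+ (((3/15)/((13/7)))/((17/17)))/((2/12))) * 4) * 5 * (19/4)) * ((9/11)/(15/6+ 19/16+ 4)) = 1140 * sqrt(2)/451+ 465876072/8624473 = 57.59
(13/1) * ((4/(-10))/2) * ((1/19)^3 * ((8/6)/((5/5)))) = -52/102885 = -0.00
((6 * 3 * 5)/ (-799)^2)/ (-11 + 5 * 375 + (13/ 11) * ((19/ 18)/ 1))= 17820/ 235773618919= 0.00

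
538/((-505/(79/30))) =-21251/7575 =-2.81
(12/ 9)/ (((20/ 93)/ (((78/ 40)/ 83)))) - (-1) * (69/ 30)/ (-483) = 24559/ 174300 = 0.14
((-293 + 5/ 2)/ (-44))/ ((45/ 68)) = 9.98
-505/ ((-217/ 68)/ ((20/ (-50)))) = -13736/ 217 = -63.30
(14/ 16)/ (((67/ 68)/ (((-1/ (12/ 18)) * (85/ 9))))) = -10115/ 804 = -12.58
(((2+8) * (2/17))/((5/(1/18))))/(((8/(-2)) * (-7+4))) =1/918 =0.00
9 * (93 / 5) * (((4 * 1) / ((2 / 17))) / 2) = 14229 / 5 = 2845.80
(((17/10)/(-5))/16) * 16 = -17/50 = -0.34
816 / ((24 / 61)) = 2074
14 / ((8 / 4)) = 7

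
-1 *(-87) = 87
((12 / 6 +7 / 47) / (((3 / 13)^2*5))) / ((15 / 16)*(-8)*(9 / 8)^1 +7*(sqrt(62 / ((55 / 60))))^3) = 363501424 / 80933703853329 +166886207488*sqrt(2046) / 3642016673399805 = 0.00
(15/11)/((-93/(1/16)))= -5/5456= -0.00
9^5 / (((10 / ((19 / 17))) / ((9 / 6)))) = 3365793 / 340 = 9899.39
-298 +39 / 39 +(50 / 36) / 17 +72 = -68825 / 306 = -224.92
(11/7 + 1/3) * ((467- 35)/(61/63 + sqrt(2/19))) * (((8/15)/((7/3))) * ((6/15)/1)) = 192264192/2196635- 1492992 * sqrt(38)/313805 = 58.20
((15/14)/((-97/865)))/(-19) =12975/25802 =0.50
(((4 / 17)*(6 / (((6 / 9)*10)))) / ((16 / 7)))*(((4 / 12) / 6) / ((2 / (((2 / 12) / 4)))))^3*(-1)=-7 / 48731258880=-0.00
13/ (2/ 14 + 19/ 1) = 91/ 134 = 0.68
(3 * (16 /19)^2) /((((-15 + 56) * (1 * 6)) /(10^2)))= 12800 /14801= 0.86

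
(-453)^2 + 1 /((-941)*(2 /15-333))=964156633332 /4698413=205209.00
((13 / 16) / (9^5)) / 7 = 13 / 6613488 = 0.00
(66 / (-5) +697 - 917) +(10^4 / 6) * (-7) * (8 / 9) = -1431482 / 135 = -10603.57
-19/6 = -3.17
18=18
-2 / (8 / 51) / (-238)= 3 / 56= 0.05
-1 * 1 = -1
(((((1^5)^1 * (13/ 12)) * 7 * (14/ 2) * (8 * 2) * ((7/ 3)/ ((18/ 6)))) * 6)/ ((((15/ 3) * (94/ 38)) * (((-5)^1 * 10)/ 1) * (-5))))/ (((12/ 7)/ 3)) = 593047/ 264375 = 2.24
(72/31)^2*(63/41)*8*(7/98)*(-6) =-1119744/39401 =-28.42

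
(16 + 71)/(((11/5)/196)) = 85260/11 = 7750.91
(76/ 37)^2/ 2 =2888/ 1369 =2.11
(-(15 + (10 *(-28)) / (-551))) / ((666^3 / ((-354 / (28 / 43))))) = 21678665 / 759593198448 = 0.00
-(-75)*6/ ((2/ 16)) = 3600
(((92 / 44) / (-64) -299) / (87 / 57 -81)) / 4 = 3999861 / 4252160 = 0.94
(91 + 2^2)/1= 95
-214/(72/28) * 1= -749/9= -83.22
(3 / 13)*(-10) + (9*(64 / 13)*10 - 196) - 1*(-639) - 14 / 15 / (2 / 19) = 170606 / 195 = 874.90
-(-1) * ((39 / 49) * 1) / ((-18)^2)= 13 / 5292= 0.00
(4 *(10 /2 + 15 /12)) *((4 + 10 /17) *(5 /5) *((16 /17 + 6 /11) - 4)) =-916500 /3179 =-288.30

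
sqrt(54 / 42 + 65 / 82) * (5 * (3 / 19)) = 15 * sqrt(684782) / 10906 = 1.14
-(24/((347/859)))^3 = -8762201104896/41781923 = -209712.73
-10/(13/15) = -150/13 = -11.54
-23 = -23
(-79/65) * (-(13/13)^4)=79/65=1.22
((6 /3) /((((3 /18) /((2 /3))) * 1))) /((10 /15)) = 12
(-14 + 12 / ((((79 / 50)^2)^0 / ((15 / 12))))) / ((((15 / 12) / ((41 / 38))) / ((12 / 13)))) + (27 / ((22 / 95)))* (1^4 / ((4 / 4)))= 3189423 / 27170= 117.39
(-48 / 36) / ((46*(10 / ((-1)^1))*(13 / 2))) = 2 / 4485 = 0.00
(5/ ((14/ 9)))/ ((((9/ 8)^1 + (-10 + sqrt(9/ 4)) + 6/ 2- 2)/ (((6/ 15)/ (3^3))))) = -8/ 1071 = -0.01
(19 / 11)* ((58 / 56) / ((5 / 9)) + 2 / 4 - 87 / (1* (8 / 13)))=-739537 / 3080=-240.11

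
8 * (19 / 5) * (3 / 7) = 456 / 35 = 13.03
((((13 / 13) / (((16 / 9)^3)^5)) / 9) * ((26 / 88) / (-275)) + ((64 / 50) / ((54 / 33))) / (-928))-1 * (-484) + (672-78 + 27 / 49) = 38485049351100729172047149587 / 35682205756249057662074880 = 1078.55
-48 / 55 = -0.87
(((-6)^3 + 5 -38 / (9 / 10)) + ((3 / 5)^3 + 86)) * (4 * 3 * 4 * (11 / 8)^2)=-11366861 / 750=-15155.81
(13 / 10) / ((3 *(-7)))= -13 / 210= -0.06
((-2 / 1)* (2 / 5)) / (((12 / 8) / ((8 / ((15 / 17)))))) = -1088 / 225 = -4.84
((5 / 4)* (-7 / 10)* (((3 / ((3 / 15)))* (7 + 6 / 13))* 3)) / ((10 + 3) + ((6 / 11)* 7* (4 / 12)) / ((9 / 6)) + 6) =-14.80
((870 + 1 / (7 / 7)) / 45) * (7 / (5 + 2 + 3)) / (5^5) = 6097 / 1406250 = 0.00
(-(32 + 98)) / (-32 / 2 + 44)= -65 / 14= -4.64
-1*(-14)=14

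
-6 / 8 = -3 / 4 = -0.75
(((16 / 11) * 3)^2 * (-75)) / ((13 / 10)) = -1728000 / 1573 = -1098.54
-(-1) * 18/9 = 2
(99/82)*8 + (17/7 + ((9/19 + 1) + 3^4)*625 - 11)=281086553/5453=51547.14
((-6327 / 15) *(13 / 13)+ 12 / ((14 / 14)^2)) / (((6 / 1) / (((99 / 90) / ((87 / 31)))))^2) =-79419923 / 45414000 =-1.75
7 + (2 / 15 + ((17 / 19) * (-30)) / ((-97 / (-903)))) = -6710749 / 27645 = -242.75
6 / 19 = 0.32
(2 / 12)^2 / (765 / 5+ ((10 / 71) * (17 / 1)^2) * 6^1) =71 / 1015308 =0.00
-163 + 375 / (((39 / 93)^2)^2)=341664932 / 28561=11962.64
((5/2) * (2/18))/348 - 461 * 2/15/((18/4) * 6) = -2.28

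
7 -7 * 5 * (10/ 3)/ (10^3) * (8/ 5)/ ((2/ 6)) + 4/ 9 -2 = 1099/ 225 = 4.88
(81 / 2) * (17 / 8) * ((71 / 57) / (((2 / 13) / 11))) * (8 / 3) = 1553409 / 76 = 20439.59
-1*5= -5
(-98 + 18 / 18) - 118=-215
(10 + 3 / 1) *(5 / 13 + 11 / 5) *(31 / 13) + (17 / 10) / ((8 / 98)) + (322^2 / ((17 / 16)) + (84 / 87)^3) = 21061150648209 / 215598760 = 97686.79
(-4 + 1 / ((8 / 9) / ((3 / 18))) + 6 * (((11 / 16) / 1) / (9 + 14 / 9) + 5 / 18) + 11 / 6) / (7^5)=17 / 3649520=0.00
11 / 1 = 11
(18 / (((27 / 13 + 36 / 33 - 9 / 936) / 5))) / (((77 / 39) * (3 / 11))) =1338480 / 25291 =52.92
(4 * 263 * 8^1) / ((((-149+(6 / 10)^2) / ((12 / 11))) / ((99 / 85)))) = -1136160 / 15793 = -71.94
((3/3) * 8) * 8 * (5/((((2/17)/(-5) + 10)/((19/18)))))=16150/477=33.86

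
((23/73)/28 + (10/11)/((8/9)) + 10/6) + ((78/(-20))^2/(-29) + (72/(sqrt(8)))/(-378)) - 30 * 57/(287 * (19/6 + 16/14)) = 288003173617/362906936700 - sqrt(2)/21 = 0.73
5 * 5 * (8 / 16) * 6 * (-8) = -600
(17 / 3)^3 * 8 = 39304 / 27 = 1455.70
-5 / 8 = -0.62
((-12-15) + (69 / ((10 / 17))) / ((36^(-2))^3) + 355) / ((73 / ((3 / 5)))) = 3830048525112 / 1825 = 2098656726.09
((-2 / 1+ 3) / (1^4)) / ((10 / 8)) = 4 / 5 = 0.80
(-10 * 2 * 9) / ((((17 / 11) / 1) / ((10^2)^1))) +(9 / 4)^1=-791847 / 68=-11644.81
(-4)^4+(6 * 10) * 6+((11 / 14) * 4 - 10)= 4264 / 7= 609.14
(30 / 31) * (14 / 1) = 420 / 31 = 13.55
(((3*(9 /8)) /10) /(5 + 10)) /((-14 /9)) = -81 /5600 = -0.01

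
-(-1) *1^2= 1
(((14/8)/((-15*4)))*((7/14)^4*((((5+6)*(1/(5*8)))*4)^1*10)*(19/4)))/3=-1463/46080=-0.03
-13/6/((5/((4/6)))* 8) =-13/360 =-0.04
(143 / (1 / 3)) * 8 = 3432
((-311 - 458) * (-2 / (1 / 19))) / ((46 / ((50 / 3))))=730550 / 69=10587.68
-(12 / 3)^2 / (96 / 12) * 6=-12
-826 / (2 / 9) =-3717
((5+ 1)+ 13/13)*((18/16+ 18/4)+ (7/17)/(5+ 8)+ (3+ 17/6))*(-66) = -4692611/884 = -5308.38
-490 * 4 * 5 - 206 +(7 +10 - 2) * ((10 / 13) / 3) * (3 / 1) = -129928 / 13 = -9994.46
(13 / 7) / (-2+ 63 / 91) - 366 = -43723 / 119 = -367.42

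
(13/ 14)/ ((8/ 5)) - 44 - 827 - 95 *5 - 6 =-151359/ 112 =-1351.42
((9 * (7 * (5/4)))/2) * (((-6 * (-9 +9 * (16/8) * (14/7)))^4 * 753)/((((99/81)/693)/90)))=1042080260753945700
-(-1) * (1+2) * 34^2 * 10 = 34680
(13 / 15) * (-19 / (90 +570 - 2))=-247 / 9870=-0.03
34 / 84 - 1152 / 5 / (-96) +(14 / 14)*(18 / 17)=13793 / 3570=3.86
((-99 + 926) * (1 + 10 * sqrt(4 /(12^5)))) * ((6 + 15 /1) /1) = 28945 * sqrt(3) /72 + 17367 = 18063.31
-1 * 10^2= -100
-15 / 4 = -3.75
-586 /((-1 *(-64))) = -293 /32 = -9.16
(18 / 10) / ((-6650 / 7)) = -9 / 4750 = -0.00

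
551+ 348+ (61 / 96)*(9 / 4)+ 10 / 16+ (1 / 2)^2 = 901.30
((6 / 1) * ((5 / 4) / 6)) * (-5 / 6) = -25 / 24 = -1.04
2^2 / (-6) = -2 / 3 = -0.67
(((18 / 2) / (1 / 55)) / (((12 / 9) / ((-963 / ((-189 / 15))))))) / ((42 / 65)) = 43912.31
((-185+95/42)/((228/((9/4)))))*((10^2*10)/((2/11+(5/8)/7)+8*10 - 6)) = -21106250/869269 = -24.28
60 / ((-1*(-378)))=0.16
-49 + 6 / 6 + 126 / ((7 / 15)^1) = 222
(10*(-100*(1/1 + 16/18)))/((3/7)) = -119000/27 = -4407.41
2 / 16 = 1 / 8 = 0.12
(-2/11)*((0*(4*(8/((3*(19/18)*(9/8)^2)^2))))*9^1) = 0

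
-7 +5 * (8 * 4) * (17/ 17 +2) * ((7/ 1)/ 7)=473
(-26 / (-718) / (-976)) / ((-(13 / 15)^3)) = 3375 / 59214896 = 0.00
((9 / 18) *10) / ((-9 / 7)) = -35 / 9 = -3.89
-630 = -630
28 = 28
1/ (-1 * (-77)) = 1/ 77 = 0.01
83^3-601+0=571186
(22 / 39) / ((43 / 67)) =1474 / 1677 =0.88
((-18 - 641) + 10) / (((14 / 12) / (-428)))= 1666632 / 7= 238090.29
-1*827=-827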